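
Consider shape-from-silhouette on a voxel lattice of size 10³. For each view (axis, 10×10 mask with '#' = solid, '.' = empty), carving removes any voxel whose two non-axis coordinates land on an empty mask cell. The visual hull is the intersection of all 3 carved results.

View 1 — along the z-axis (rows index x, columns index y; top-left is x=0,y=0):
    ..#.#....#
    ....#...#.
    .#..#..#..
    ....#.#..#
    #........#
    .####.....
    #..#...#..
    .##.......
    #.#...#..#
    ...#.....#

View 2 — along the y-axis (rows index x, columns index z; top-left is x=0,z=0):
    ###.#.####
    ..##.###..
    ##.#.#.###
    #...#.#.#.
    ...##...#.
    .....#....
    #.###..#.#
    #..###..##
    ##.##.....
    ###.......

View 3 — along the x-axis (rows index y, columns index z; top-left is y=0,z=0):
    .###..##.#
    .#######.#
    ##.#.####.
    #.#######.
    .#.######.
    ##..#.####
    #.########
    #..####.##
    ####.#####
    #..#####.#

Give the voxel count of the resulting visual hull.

91 voxels

before carving: 1000 voxels (10×10×10)
  1. axis=2 (XY plane), |mask|=28  ⇒  voxels=280
  2. axis=1 (XZ plane), |mask|=47  ⇒  voxels=129
  3. axis=0 (YZ plane), |mask|=75  ⇒  voxels=91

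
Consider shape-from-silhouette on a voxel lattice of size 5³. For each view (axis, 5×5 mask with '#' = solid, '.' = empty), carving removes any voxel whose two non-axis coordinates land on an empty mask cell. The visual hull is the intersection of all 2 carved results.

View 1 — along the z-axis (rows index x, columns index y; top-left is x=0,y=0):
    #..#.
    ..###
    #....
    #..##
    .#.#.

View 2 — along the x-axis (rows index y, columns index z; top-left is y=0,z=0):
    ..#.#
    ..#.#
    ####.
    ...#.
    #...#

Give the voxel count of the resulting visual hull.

remaining voxels: 20

start: 5×5×5 = 125 voxels
step 1: project along z, AND mask (11/25) → |grid| = 55
step 2: project along x, AND mask (11/25) → |grid| = 20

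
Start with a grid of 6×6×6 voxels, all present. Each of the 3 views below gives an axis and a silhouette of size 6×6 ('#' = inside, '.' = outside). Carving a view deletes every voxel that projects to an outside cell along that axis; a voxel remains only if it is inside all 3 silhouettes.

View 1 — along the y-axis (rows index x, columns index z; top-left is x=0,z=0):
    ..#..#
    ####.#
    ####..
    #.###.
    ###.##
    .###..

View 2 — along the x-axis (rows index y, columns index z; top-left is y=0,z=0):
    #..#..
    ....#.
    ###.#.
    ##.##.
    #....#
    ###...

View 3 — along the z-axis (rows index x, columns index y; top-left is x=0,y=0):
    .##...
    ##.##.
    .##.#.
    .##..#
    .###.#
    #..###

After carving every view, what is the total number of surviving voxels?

|visual hull| = 34

full grid |V| = 216
step 1: project along y, AND mask (23/36) → |grid| = 138
step 2: project along x, AND mask (16/36) → |grid| = 61
step 3: project along z, AND mask (20/36) → |grid| = 34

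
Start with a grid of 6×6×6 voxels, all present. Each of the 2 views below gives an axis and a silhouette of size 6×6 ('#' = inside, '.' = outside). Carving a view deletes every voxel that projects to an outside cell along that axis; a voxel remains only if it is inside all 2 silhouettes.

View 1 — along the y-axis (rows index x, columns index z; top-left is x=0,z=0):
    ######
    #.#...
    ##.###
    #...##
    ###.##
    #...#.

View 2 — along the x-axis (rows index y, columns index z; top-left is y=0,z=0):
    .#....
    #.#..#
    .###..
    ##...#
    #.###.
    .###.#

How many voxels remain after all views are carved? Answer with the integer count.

full grid |V| = 216
carve view 1 (along y, XZ-mask fill 23/36): 138 voxels remain
carve view 2 (along x, YZ-mask fill 18/36): 65 voxels remain

remaining voxels: 65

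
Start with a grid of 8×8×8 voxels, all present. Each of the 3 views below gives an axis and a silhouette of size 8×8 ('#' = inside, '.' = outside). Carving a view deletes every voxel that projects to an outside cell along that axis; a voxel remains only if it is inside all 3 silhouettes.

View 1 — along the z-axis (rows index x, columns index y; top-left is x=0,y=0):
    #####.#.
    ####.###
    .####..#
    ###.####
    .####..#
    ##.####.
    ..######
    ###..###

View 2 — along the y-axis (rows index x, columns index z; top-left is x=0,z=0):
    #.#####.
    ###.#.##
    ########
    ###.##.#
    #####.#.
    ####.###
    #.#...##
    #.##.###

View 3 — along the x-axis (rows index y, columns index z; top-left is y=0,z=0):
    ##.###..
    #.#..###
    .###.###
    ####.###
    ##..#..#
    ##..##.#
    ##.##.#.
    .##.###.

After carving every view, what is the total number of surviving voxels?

start: 8×8×8 = 512 voxels
after view 1 [z-axis, 48 of 64 cells solid] → remaining = 384
after view 2 [y-axis, 49 of 64 cells solid] → remaining = 292
after view 3 [x-axis, 42 of 64 cells solid] → remaining = 189

voxel count = 189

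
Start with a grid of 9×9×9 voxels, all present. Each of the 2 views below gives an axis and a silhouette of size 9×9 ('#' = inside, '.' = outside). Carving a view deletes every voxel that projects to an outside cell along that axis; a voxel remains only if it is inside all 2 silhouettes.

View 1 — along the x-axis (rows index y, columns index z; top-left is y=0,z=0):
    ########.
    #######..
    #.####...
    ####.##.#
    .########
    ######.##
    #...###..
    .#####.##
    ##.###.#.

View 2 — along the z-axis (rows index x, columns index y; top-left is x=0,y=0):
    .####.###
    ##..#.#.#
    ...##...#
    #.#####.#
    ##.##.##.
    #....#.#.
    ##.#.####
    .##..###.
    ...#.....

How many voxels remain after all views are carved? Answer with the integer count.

full grid |V| = 729
V1 x: intersect with YZ mask (60 set) -- 540 left
V2 z: intersect with XY mask (44 set) -- 293 left

remaining voxels: 293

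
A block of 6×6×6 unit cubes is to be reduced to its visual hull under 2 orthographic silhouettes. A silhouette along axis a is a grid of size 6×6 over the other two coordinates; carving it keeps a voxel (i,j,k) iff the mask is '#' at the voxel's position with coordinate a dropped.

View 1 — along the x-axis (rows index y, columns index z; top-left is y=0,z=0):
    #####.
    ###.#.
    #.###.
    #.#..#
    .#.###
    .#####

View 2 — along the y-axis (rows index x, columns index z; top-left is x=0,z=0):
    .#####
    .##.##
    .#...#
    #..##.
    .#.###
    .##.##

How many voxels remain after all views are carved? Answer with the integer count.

full grid |V| = 216
step 1: project along x, AND mask (25/36) → |grid| = 150
step 2: project along y, AND mask (22/36) → |grid| = 91

remaining voxels: 91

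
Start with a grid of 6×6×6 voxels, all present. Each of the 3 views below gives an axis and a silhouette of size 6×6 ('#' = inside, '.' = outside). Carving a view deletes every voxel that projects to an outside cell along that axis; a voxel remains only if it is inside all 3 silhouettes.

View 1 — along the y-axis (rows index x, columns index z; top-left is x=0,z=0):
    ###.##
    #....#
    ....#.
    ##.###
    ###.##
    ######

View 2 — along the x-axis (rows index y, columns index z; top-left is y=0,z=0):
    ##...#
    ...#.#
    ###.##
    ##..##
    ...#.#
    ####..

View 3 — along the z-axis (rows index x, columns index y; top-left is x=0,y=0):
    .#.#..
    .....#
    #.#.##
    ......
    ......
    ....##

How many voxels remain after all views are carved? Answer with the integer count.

13 voxels

full grid |V| = 216
step 1: project along y, AND mask (24/36) → |grid| = 144
step 2: project along x, AND mask (20/36) → |grid| = 83
step 3: project along z, AND mask (9/36) → |grid| = 13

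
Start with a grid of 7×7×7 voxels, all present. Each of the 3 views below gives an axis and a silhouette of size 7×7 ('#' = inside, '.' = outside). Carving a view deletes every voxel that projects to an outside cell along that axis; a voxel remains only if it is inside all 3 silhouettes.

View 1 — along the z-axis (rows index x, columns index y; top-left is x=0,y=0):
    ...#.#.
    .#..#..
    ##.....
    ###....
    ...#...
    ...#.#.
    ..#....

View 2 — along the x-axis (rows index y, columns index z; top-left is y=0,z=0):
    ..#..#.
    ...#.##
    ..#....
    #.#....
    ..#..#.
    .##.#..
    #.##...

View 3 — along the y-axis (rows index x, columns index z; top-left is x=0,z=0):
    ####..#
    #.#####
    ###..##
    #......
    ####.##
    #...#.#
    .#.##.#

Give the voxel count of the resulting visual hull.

voxel count = 17

full grid |V| = 343
  1. axis=2 (XY plane), |mask|=13  ⇒  voxels=91
  2. axis=0 (YZ plane), |mask|=16  ⇒  voxels=29
  3. axis=1 (XZ plane), |mask|=30  ⇒  voxels=17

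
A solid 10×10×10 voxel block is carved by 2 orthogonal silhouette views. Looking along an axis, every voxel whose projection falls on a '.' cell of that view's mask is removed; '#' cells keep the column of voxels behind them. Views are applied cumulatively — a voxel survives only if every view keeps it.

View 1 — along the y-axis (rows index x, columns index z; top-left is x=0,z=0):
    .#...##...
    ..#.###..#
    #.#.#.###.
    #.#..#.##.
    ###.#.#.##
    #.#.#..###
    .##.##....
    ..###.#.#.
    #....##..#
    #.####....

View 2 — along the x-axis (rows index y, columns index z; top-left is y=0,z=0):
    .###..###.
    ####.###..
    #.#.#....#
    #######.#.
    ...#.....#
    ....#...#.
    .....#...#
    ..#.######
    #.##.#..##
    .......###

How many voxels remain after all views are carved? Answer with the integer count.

full grid |V| = 1000
V1 y: intersect with XZ mask (50 set) -- 500 left
V2 x: intersect with YZ mask (47 set) -- 239 left

voxel count = 239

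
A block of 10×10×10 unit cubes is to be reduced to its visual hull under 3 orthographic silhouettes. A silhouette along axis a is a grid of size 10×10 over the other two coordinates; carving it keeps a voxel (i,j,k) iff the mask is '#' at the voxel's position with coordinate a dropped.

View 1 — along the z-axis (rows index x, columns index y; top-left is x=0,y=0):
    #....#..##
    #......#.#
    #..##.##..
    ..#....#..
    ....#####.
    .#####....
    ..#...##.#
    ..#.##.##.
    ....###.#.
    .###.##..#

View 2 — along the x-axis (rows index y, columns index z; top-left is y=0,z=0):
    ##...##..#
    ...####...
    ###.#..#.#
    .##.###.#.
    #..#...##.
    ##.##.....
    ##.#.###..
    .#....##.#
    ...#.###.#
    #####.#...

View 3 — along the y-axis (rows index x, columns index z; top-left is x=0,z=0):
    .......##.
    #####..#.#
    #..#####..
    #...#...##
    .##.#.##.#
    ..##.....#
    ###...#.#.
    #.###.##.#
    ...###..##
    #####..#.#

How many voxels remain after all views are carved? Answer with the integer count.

start: 10×10×10 = 1000 voxels
V1 z: intersect with XY mask (43 set) -- 430 left
V2 x: intersect with YZ mask (50 set) -- 213 left
V3 y: intersect with XZ mask (52 set) -- 114 left

|visual hull| = 114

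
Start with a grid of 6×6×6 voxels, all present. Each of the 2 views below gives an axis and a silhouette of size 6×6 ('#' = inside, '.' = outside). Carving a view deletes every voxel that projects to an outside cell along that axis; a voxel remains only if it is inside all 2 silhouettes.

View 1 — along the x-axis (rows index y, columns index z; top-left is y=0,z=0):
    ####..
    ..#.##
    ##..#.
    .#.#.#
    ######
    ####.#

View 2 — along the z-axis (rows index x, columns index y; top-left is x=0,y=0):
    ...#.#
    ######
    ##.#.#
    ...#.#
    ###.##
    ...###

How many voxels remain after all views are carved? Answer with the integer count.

full grid |V| = 216
V1 x: intersect with YZ mask (24 set) -- 144 left
V2 z: intersect with XY mask (22 set) -- 90 left

90 voxels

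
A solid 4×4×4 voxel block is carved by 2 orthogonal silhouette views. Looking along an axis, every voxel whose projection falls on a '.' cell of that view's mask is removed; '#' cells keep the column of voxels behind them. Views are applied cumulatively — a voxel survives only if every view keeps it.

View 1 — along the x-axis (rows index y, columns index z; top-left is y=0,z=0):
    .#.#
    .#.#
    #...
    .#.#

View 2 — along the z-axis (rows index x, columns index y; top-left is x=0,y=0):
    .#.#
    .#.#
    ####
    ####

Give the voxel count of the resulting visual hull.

voxel count = 22

full grid |V| = 64
[1] x-view keeps 7 columns → grid now 28
[2] z-view keeps 12 columns → grid now 22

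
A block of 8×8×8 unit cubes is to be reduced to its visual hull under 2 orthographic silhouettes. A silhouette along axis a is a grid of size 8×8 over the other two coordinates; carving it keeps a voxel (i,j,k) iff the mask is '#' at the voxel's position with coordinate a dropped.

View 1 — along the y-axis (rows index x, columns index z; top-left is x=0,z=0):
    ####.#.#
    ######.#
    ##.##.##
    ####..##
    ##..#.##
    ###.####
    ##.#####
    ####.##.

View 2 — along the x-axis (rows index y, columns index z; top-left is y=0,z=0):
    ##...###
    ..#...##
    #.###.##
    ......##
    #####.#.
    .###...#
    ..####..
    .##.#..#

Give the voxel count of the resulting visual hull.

before carving: 512 voxels (8×8×8)
V1 y: intersect with XZ mask (50 set) -- 400 left
V2 x: intersect with YZ mask (34 set) -- 212 left

remaining voxels: 212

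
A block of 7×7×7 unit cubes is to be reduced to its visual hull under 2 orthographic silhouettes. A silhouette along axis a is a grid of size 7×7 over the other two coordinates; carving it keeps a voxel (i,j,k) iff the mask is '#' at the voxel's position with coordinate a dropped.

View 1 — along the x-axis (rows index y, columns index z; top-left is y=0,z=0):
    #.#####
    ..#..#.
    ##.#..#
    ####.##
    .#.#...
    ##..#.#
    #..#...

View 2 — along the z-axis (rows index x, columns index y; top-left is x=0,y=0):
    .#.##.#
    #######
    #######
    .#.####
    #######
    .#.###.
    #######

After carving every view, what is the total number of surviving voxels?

full grid |V| = 343
[1] x-view keeps 26 columns → grid now 182
[2] z-view keeps 41 columns → grid now 146

146 voxels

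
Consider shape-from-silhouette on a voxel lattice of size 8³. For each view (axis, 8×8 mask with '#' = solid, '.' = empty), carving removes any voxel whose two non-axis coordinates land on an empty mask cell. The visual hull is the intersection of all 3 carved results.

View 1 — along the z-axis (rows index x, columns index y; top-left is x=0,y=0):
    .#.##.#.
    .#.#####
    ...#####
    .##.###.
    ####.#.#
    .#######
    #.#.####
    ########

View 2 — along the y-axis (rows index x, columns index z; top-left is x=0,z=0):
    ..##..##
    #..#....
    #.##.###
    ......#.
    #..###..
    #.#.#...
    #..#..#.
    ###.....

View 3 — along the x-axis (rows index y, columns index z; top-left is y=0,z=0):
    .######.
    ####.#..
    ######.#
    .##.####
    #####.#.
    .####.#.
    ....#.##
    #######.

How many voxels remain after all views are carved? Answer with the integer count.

before carving: 512 voxels (8×8×8)
[1] z-view keeps 47 columns → grid now 376
[2] y-view keeps 26 columns → grid now 150
[3] x-view keeps 45 columns → grid now 103

103 voxels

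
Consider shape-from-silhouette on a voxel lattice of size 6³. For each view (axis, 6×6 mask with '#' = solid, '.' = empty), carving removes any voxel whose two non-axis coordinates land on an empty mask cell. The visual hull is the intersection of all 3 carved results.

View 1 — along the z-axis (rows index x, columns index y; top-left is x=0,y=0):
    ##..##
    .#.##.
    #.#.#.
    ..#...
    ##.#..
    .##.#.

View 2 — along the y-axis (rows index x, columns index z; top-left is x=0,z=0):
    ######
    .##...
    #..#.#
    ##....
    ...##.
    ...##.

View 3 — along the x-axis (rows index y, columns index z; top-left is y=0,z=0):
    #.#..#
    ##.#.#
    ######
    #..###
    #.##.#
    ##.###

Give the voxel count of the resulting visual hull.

|visual hull| = 35

full grid |V| = 216
[1] z-view keeps 17 columns → grid now 102
[2] y-view keeps 17 columns → grid now 53
[3] x-view keeps 26 columns → grid now 35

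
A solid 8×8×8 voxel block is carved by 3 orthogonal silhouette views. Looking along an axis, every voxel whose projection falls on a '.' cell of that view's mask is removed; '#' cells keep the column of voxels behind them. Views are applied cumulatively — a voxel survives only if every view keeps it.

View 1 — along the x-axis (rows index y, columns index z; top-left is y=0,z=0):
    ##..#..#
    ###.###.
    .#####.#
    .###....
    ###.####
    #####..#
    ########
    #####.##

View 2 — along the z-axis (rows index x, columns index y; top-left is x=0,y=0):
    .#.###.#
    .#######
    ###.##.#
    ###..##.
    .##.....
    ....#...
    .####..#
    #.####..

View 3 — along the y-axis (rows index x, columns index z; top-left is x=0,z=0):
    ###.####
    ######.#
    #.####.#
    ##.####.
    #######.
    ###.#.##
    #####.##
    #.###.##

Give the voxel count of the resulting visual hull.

start: 8×8×8 = 512 voxels
step 1: project along x, AND mask (47/64) → |grid| = 376
step 2: project along z, AND mask (36/64) → |grid| = 212
step 3: project along y, AND mask (52/64) → |grid| = 176

voxel count = 176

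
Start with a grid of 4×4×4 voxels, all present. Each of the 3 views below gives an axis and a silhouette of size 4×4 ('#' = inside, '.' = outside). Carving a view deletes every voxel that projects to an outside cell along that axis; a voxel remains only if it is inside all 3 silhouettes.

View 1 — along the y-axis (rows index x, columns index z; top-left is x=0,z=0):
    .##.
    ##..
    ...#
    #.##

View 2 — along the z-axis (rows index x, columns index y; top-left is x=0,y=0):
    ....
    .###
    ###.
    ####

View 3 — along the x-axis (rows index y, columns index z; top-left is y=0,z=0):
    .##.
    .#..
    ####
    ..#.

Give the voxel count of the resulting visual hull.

|visual hull| = 9

initial block: 4^3 = 64
step 1: project along y, AND mask (8/16) → |grid| = 32
step 2: project along z, AND mask (10/16) → |grid| = 21
step 3: project along x, AND mask (8/16) → |grid| = 9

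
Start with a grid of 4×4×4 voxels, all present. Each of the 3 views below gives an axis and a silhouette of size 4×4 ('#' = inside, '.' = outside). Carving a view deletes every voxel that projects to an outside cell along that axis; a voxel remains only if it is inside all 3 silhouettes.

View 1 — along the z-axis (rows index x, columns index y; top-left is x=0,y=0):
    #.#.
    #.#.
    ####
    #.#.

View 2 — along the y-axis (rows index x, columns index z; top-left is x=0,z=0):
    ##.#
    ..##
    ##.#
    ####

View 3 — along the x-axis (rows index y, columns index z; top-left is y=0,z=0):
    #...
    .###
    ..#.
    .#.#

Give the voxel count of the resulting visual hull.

9 voxels

full grid |V| = 64
carve view 1 (along z, XY-mask fill 10/16): 40 voxels remain
carve view 2 (along y, XZ-mask fill 12/16): 30 voxels remain
carve view 3 (along x, YZ-mask fill 7/16): 9 voxels remain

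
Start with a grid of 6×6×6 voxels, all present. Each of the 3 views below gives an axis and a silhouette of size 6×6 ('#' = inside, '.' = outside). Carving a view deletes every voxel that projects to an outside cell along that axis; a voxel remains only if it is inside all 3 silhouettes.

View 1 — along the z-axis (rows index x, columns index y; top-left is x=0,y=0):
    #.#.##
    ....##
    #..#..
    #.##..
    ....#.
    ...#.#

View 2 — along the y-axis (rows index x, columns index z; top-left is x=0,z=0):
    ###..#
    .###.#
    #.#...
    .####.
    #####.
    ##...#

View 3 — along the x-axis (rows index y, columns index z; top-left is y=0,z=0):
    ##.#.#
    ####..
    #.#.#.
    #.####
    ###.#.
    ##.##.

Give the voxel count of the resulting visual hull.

before carving: 216 voxels (6×6×6)
after view 1 [z-axis, 14 of 36 cells solid] → remaining = 84
after view 2 [y-axis, 22 of 36 cells solid] → remaining = 51
after view 3 [x-axis, 24 of 36 cells solid] → remaining = 32

|visual hull| = 32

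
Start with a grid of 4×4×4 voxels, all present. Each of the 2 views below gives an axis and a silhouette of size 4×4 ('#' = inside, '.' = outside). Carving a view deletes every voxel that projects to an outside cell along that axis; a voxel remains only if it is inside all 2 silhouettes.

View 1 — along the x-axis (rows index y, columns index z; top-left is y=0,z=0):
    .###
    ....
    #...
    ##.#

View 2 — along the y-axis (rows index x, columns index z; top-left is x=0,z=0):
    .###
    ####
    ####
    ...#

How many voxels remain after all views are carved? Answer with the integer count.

|visual hull| = 21

start: 4×4×4 = 64 voxels
carve view 1 (along x, YZ-mask fill 7/16): 28 voxels remain
carve view 2 (along y, XZ-mask fill 12/16): 21 voxels remain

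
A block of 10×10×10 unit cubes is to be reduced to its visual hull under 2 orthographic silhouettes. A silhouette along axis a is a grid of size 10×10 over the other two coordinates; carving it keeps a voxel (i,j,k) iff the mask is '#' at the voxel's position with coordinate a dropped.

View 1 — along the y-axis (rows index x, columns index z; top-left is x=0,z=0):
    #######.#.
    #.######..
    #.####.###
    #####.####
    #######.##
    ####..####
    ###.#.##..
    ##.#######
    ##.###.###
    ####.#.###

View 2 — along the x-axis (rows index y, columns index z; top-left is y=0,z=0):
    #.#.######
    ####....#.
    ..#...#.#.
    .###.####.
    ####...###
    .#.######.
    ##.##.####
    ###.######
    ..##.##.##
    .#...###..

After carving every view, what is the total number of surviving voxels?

|visual hull| = 509

full grid |V| = 1000
  1. axis=1 (XZ plane), |mask|=80  ⇒  voxels=800
  2. axis=0 (YZ plane), |mask|=64  ⇒  voxels=509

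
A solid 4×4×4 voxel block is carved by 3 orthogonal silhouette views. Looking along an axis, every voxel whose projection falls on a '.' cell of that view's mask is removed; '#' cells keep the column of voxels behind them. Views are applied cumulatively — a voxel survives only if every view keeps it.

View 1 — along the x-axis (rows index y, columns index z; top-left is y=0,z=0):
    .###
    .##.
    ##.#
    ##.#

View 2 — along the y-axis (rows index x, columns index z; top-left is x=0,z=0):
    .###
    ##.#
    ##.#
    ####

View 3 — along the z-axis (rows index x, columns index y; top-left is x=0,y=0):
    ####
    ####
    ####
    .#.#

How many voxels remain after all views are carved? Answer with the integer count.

full grid |V| = 64
carve view 1 (along x, YZ-mask fill 11/16): 44 voxels remain
carve view 2 (along y, XZ-mask fill 13/16): 38 voxels remain
carve view 3 (along z, XY-mask fill 14/16): 32 voxels remain

remaining voxels: 32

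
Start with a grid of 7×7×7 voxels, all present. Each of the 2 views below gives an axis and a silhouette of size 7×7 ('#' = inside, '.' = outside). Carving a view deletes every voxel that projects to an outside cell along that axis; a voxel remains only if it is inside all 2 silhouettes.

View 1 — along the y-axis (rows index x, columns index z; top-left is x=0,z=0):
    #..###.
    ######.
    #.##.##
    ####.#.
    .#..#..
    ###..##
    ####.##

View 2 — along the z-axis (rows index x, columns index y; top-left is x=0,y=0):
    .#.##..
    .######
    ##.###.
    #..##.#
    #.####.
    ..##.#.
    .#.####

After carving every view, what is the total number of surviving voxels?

initial block: 7^3 = 343
[1] y-view keeps 33 columns → grid now 231
[2] z-view keeps 31 columns → grid now 148

voxel count = 148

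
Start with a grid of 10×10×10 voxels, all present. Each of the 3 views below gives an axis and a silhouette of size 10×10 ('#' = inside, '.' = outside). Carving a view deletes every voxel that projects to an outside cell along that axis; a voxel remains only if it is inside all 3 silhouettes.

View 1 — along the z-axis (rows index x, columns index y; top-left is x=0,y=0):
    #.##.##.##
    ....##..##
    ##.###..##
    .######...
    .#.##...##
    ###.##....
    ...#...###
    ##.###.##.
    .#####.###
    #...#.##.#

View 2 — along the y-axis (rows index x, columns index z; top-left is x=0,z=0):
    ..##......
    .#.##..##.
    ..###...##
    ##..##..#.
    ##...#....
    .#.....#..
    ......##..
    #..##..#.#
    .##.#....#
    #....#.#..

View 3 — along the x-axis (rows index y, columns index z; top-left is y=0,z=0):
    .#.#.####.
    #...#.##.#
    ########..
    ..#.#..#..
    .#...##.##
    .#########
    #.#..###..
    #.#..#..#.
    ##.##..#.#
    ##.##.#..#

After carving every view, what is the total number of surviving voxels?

start: 10×10×10 = 1000 voxels
[1] z-view keeps 58 columns → grid now 580
[2] y-view keeps 36 columns → grid now 214
[3] x-view keeps 57 columns → grid now 124

voxel count = 124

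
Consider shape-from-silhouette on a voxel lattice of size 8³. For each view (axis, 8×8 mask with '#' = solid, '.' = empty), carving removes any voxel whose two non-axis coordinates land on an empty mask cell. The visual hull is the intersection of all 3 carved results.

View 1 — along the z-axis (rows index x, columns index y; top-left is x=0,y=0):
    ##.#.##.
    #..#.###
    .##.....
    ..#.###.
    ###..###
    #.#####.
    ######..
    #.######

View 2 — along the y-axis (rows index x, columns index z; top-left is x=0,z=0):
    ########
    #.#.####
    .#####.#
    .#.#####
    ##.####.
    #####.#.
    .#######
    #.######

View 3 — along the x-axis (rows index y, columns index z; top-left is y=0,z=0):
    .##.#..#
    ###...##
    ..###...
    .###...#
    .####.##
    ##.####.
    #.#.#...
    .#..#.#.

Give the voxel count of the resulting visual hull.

|visual hull| = 145

start: 8×8×8 = 512 voxels
step 1: project along z, AND mask (41/64) → |grid| = 328
step 2: project along y, AND mask (52/64) → |grid| = 269
step 3: project along x, AND mask (34/64) → |grid| = 145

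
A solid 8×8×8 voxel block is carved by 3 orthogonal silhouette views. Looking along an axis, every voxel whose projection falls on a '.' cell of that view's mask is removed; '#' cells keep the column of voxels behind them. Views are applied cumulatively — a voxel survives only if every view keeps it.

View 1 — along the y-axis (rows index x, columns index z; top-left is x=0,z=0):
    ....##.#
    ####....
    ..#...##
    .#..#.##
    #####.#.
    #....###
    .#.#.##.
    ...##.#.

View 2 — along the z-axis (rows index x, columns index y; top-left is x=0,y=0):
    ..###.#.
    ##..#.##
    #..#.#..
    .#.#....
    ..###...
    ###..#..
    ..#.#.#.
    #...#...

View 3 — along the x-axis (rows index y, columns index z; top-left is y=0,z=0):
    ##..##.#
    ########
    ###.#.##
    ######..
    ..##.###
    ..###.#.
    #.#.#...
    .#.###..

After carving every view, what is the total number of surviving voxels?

voxel count = 61

start: 8×8×8 = 512 voxels
step 1: project along y, AND mask (31/64) → |grid| = 248
step 2: project along z, AND mask (26/64) → |grid| = 101
step 3: project along x, AND mask (41/64) → |grid| = 61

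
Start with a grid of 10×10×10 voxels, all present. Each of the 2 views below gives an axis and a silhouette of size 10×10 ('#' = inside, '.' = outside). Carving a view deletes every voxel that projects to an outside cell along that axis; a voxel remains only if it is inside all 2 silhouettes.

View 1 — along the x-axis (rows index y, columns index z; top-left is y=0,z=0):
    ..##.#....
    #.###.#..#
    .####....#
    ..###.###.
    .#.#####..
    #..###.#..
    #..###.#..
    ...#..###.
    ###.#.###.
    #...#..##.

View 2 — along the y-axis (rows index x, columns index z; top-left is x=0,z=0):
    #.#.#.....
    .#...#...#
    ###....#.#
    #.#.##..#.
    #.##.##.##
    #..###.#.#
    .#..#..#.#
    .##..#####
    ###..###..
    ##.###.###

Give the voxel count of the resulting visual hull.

initial block: 10^3 = 1000
  1. axis=0 (YZ plane), |mask|=51  ⇒  voxels=510
  2. axis=1 (XZ plane), |mask|=54  ⇒  voxels=262

voxel count = 262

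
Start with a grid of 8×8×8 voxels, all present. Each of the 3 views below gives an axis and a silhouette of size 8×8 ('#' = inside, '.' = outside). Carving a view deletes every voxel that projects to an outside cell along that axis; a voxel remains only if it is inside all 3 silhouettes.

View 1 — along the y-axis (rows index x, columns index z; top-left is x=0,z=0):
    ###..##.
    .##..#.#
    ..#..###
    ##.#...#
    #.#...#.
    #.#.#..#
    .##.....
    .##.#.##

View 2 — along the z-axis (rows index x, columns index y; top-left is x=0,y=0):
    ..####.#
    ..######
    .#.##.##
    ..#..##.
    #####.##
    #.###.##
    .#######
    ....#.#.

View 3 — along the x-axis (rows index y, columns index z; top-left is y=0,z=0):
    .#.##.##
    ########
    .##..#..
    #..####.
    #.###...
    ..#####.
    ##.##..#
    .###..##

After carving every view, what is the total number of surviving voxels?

full grid |V| = 512
[1] y-view keeps 31 columns → grid now 248
[2] z-view keeps 41 columns → grid now 150
[3] x-view keeps 40 columns → grid now 82

|visual hull| = 82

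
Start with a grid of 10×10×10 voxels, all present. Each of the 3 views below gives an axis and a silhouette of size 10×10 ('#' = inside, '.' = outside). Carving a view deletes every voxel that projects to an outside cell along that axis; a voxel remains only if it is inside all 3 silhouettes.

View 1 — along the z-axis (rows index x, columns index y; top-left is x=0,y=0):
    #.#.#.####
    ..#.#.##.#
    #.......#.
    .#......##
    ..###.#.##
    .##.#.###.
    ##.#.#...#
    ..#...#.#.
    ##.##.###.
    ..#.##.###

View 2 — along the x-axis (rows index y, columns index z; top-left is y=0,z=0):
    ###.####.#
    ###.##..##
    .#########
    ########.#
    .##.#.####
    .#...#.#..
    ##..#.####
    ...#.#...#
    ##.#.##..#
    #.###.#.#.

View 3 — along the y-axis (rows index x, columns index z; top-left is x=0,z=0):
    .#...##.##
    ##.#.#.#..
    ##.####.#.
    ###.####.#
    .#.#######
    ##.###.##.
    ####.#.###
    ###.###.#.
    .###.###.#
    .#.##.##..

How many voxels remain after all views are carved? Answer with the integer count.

remaining voxels: 218

start: 10×10×10 = 1000 voxels
  1. axis=2 (XY plane), |mask|=50  ⇒  voxels=500
  2. axis=0 (YZ plane), |mask|=65  ⇒  voxels=330
  3. axis=1 (XZ plane), |mask|=67  ⇒  voxels=218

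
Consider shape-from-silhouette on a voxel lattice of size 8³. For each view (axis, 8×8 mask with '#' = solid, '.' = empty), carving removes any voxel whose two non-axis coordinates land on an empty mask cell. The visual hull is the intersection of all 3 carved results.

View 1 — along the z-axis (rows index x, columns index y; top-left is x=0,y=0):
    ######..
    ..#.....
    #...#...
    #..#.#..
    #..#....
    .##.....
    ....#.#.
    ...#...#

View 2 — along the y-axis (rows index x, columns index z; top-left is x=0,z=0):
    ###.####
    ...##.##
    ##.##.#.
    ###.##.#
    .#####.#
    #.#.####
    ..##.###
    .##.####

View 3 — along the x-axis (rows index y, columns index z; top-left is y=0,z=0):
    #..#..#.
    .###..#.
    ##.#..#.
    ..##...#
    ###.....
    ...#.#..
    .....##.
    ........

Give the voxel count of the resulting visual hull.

start: 8×8×8 = 512 voxels
[1] z-view keeps 20 columns → grid now 160
[2] y-view keeps 45 columns → grid now 120
[3] x-view keeps 21 columns → grid now 38

remaining voxels: 38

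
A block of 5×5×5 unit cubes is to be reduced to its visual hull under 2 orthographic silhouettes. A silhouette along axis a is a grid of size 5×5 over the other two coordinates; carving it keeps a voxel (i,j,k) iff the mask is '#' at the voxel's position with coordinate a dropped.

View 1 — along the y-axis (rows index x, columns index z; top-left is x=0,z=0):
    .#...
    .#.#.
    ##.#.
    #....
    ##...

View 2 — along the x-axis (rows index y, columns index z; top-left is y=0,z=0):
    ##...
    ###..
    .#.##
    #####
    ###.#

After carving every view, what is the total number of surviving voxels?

remaining voxels: 36

start: 5×5×5 = 125 voxels
[1] y-view keeps 9 columns → grid now 45
[2] x-view keeps 17 columns → grid now 36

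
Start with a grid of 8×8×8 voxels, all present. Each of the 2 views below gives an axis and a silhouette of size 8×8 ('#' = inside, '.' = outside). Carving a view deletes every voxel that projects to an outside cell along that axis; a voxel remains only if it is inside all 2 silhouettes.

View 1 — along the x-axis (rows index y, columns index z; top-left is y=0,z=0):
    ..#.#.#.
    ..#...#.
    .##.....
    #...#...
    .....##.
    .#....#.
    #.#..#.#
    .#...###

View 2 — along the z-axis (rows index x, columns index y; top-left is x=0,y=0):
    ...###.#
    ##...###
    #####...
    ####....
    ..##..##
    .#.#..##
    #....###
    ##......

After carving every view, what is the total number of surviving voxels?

initial block: 8^3 = 512
carve view 1 (along x, YZ-mask fill 21/64): 168 voxels remain
carve view 2 (along z, XY-mask fill 32/64): 87 voxels remain

87 voxels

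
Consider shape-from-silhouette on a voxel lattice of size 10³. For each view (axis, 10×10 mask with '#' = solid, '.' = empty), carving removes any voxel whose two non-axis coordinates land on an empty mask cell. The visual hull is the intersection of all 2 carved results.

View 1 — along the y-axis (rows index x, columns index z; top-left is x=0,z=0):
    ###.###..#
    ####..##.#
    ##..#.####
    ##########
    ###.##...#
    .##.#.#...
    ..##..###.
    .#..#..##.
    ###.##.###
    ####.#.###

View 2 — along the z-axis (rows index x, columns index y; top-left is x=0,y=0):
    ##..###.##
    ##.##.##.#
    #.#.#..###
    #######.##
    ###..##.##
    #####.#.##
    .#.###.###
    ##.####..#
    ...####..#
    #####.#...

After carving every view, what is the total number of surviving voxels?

initial block: 10^3 = 1000
step 1: project along y, AND mask (66/100) → |grid| = 660
step 2: project along z, AND mask (69/100) → |grid| = 455

|visual hull| = 455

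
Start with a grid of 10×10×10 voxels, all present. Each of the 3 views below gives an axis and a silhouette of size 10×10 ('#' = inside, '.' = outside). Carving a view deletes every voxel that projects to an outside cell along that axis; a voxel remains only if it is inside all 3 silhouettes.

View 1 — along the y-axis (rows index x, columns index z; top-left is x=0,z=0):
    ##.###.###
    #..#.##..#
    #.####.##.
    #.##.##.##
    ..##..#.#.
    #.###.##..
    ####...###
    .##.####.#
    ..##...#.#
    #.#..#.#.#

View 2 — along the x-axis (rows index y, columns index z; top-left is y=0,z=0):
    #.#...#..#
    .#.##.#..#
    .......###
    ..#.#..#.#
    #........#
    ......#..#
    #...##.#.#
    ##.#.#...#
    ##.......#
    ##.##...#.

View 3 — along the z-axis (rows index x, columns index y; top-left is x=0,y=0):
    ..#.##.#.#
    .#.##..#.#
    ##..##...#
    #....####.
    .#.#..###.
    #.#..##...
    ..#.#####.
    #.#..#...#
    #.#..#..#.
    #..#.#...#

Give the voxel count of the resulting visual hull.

full grid |V| = 1000
V1 y: intersect with XZ mask (60 set) -- 600 left
V2 x: intersect with YZ mask (38 set) -- 231 left
V3 z: intersect with XY mask (47 set) -- 103 left

voxel count = 103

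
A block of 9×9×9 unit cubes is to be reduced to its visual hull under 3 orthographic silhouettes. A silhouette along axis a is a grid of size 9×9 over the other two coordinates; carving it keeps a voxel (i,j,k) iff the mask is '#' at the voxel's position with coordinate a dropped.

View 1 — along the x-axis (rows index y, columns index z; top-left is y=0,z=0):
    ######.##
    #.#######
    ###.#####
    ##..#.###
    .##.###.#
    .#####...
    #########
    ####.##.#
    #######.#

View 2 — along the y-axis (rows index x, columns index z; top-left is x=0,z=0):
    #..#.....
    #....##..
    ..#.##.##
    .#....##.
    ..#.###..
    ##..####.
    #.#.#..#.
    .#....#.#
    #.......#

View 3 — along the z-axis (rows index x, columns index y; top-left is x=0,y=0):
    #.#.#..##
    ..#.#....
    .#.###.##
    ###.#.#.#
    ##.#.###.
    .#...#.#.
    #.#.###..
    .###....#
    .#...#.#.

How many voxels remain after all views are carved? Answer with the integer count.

|visual hull| = 110

before carving: 729 voxels (9×9×9)
after view 1 [x-axis, 65 of 81 cells solid] → remaining = 585
after view 2 [y-axis, 32 of 81 cells solid] → remaining = 232
after view 3 [z-axis, 40 of 81 cells solid] → remaining = 110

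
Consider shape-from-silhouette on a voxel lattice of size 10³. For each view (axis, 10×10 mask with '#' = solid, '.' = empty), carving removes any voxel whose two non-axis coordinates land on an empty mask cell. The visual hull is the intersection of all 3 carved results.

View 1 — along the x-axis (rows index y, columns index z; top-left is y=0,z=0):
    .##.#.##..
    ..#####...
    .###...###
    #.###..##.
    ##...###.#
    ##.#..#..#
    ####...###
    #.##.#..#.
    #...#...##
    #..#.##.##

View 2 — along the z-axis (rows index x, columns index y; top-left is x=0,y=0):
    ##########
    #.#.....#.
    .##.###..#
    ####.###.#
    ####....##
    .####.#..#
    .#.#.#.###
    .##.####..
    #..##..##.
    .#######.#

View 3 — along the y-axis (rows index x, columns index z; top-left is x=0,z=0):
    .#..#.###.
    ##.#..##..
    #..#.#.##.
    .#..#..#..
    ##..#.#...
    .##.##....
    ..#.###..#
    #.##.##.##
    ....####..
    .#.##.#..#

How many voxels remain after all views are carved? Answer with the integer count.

|visual hull| = 158

before carving: 1000 voxels (10×10×10)
after view 1 [x-axis, 55 of 100 cells solid] → remaining = 550
after view 2 [z-axis, 64 of 100 cells solid] → remaining = 355
after view 3 [y-axis, 47 of 100 cells solid] → remaining = 158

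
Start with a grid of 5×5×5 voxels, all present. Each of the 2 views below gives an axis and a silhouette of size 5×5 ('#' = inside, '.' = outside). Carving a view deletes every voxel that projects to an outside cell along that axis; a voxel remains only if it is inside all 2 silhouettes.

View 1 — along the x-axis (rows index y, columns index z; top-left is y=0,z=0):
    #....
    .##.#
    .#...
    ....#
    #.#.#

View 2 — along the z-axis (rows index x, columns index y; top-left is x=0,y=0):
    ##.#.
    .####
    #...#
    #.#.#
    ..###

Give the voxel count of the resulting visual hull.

remaining voxels: 27

before carving: 125 voxels (5×5×5)
V1 x: intersect with YZ mask (9 set) -- 45 left
V2 z: intersect with XY mask (15 set) -- 27 left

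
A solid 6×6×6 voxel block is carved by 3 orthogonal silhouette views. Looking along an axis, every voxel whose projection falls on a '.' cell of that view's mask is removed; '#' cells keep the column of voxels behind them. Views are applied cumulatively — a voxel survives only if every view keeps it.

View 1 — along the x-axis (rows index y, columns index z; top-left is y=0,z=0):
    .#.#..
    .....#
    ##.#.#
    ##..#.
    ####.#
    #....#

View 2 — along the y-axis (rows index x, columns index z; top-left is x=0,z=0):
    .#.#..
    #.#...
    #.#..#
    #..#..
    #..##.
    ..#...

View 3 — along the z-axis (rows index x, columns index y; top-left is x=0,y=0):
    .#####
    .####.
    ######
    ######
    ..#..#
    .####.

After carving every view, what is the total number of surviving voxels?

|visual hull| = 29

initial block: 6^3 = 216
  1. axis=0 (YZ plane), |mask|=17  ⇒  voxels=102
  2. axis=1 (XZ plane), |mask|=13  ⇒  voxels=37
  3. axis=2 (XY plane), |mask|=27  ⇒  voxels=29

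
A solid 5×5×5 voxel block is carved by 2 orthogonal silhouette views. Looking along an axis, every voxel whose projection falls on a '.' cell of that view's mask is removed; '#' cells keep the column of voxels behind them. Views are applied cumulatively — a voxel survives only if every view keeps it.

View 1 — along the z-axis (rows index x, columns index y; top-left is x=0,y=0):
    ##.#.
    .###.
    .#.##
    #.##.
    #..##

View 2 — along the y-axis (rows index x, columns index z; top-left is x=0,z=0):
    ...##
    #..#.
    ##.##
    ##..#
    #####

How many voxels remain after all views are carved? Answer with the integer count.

start: 5×5×5 = 125 voxels
carve view 1 (along z, XY-mask fill 15/25): 75 voxels remain
carve view 2 (along y, XZ-mask fill 16/25): 48 voxels remain

48 voxels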